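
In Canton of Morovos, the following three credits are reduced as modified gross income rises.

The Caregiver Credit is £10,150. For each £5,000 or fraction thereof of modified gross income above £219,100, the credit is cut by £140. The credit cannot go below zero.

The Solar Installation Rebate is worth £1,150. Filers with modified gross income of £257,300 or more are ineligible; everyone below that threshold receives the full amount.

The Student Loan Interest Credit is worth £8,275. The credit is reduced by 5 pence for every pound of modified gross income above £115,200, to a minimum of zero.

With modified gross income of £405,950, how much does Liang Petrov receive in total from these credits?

Caregiver Credit: income exceeds £219,100 by £186,850, which is 38 full-or-partial £5,000 increments; reduction = 38 × £140 = £5,320, leaving £4,830.
Solar Installation Rebate: £405,950 meets or exceeds the £257,300 cutoff, so the credit is £0.
Student Loan Interest Credit: 5% of the £290,750 excess over £115,200 is £14,537.50 ≥ base, so the credit is £0.
Total: £4,830 + £0 + £0 = £4,830.

£4,830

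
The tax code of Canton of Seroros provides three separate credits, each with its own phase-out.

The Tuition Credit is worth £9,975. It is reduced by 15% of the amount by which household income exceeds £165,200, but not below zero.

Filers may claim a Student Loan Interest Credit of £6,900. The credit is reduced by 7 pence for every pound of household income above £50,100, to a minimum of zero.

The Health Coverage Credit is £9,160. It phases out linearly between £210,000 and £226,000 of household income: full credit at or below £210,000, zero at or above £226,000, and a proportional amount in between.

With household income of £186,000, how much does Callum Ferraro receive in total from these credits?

Tuition Credit: 15% of the £20,800 excess over £165,200 is £3,120; credit = £9,975 − £3,120 = £6,855.
Student Loan Interest Credit: 7% of the £135,900 excess over £50,100 is £9,513 ≥ base, so the credit is £0.
Health Coverage Credit: £186,000 is at or below the £210,000 threshold, so the full £9,160 applies.
Total: £6,855 + £0 + £9,160 = £16,015.

£16,015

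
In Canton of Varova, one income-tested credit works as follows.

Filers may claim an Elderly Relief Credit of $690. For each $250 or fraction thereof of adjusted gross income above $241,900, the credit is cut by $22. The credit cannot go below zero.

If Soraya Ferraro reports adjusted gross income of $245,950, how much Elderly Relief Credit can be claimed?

Elderly Relief Credit: income exceeds $241,900 by $4,050, which is 17 full-or-partial $250 increments; reduction = 17 × $22 = $374, leaving $316.

$316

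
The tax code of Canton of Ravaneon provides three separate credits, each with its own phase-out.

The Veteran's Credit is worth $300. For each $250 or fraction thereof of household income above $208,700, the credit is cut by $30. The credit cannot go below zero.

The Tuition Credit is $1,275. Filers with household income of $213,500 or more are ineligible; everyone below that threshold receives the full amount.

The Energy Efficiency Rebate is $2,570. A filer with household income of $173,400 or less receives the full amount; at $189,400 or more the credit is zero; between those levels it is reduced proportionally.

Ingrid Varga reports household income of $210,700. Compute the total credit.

Veteran's Credit: income exceeds $208,700 by $2,000, which is 8 full-or-partial $250 increments; reduction = 8 × $30 = $240, leaving $60.
Tuition Credit: $210,700 is below the $213,500 cutoff, so the full $1,275 applies.
Energy Efficiency Rebate: $210,700 is at or above $189,400, so the credit is $0.
Total: $60 + $1,275 + $0 = $1,335.

$1,335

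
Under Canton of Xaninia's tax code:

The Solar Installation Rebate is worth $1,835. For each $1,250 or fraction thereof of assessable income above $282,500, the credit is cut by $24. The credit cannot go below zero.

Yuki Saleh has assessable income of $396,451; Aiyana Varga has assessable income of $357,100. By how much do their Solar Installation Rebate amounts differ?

$395

Yuki ($396,451): Solar Installation Rebate: income exceeds $282,500 by $113,951 → 92 increments × $24 = $2,208 ≥ base, so the credit is $0.
Aiyana ($357,100): Solar Installation Rebate: income exceeds $282,500 by $74,600, which is 60 full-or-partial $1,250 increments; reduction = 60 × $24 = $1,440, leaving $395.
Difference: |$0 − $395| = $395.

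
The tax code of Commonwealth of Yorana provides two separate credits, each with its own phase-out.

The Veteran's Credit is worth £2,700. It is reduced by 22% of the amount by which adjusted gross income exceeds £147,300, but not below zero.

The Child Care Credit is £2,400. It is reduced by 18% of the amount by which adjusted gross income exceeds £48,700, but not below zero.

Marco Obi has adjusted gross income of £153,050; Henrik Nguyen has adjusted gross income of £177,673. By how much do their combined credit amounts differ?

£1,435

Marco (£153,050): Veteran's Credit: 22% of the £5,750 excess over £147,300 is £1,265; credit = £2,700 − £1,265 = £1,435. Child Care Credit: 18% of the £104,350 excess over £48,700 is £18,783 ≥ base, so the credit is £0. total £1,435 + £0 = £1,435
Henrik (£177,673): Veteran's Credit: 22% of the £30,373 excess over £147,300 is £6,682.06 ≥ base, so the credit is £0. Child Care Credit: 18% of the £128,973 excess over £48,700 is £23,215.14 ≥ base, so the credit is £0. total £0 + £0 = £0
Difference: |£1,435 − £0| = £1,435.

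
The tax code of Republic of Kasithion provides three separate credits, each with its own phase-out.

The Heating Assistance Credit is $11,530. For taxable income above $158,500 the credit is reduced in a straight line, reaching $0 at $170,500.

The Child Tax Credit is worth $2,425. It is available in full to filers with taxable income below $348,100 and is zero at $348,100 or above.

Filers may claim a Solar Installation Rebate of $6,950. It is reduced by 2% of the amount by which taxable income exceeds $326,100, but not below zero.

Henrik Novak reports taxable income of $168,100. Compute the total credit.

Heating Assistance Credit: $168,100 is $9,600 into a $12,000 phase-out range, leaving 2,400/12,000 of the credit: $11,530 × 2,400/12,000 = $2,306.
Child Tax Credit: $168,100 is below the $348,100 cutoff, so the full $2,425 applies.
Solar Installation Rebate: $168,100 is at or below the $326,100 threshold, so the full $6,950 applies.
Total: $2,306 + $2,425 + $6,950 = $11,681.

$11,681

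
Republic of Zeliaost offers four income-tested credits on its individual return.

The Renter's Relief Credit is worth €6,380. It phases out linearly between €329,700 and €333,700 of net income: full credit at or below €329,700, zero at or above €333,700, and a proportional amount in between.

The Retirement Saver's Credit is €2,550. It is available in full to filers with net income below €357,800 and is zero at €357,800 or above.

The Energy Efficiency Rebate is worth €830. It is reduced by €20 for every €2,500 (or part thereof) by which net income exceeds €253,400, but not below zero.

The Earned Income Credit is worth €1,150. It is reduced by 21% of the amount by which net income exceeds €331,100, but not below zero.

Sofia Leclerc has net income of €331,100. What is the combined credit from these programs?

Renter's Relief Credit: €331,100 is €1,400 into a €4,000 phase-out range, leaving 2,600/4,000 of the credit: €6,380 × 2,600/4,000 = €4,147.
Retirement Saver's Credit: €331,100 is below the €357,800 cutoff, so the full €2,550 applies.
Energy Efficiency Rebate: income exceeds €253,400 by €77,700, which is 32 full-or-partial €2,500 increments; reduction = 32 × €20 = €640, leaving €190.
Earned Income Credit: €331,100 is at or below the €331,100 threshold, so the full €1,150 applies.
Total: €4,147 + €2,550 + €190 + €1,150 = €8,037.

€8,037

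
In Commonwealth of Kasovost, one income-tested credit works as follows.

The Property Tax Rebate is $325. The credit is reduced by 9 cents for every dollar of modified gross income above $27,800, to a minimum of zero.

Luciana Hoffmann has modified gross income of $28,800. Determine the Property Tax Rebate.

$235

Property Tax Rebate: 9% of the $1,000 excess over $27,800 is $90; credit = $325 − $90 = $235.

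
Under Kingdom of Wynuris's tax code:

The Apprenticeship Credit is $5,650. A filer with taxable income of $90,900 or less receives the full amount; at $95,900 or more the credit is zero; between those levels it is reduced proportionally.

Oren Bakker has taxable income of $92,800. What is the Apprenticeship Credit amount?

$3,503

Apprenticeship Credit: $92,800 is $1,900 into a $5,000 phase-out range, leaving 3,100/5,000 of the credit: $5,650 × 3,100/5,000 = $3,503.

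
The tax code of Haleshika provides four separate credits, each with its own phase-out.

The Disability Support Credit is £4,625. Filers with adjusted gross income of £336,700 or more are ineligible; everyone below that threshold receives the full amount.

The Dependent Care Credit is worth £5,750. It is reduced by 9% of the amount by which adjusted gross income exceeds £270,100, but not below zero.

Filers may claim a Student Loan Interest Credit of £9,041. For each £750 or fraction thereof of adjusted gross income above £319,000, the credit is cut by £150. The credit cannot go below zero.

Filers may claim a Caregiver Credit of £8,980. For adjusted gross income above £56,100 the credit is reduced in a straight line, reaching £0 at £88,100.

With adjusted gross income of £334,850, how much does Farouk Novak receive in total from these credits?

Disability Support Credit: £334,850 is below the £336,700 cutoff, so the full £4,625 applies.
Dependent Care Credit: 9% of the £64,750 excess over £270,100 is £5,827.50 ≥ base, so the credit is £0.
Student Loan Interest Credit: income exceeds £319,000 by £15,850, which is 22 full-or-partial £750 increments; reduction = 22 × £150 = £3,300, leaving £5,741.
Caregiver Credit: £334,850 is at or above £88,100, so the credit is £0.
Total: £4,625 + £0 + £5,741 + £0 = £10,366.

£10,366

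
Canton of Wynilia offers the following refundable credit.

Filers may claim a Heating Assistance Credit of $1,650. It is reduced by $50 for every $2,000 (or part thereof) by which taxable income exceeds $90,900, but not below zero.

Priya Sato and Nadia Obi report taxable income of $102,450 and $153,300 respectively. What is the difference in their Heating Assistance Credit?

$1,300

Priya ($102,450): Heating Assistance Credit: income exceeds $90,900 by $11,550, which is 6 full-or-partial $2,000 increments; reduction = 6 × $50 = $300, leaving $1,350.
Nadia ($153,300): Heating Assistance Credit: income exceeds $90,900 by $62,400, which is 32 full-or-partial $2,000 increments; reduction = 32 × $50 = $1,600, leaving $50.
Difference: |$1,350 − $50| = $1,300.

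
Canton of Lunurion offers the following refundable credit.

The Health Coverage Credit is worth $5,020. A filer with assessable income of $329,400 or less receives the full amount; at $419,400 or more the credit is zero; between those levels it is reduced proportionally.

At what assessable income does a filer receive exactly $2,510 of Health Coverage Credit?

$2,510 is 2,510/5,020 of the full $5,020, so 2,510/5,020 of the $90,000 range has been used: income = $329,400 + $90,000 × 2,510/5,020 = $374,400.

$374,400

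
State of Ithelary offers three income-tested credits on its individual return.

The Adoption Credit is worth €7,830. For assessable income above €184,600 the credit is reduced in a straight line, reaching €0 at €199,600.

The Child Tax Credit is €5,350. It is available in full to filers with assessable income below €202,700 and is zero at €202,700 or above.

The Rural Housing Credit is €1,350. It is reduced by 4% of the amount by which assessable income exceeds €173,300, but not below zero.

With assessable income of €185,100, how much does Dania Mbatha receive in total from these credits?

€13,797

Adoption Credit: €185,100 is €500 into a €15,000 phase-out range, leaving 14,500/15,000 of the credit: €7,830 × 14,500/15,000 = €7,569.
Child Tax Credit: €185,100 is below the €202,700 cutoff, so the full €5,350 applies.
Rural Housing Credit: 4% of the €11,800 excess over €173,300 is €472; credit = €1,350 − €472 = €878.
Total: €7,569 + €5,350 + €878 = €13,797.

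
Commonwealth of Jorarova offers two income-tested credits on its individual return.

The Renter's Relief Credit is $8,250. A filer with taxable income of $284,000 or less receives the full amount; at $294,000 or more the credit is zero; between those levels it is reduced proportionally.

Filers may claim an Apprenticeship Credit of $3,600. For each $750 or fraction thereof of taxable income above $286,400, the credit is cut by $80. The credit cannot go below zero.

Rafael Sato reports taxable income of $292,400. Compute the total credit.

$4,280

Renter's Relief Credit: $292,400 is $8,400 into a $10,000 phase-out range, leaving 1,600/10,000 of the credit: $8,250 × 1,600/10,000 = $1,320.
Apprenticeship Credit: income exceeds $286,400 by $6,000, which is 8 full-or-partial $750 increments; reduction = 8 × $80 = $640, leaving $2,960.
Total: $1,320 + $2,960 = $4,280.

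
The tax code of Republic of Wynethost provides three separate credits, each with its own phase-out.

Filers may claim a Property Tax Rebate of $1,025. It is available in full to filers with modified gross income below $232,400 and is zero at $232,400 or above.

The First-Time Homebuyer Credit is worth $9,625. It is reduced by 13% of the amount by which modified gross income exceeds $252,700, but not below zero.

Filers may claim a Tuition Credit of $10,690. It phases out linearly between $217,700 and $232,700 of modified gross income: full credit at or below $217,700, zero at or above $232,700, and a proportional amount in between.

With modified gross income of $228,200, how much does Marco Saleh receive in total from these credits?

Property Tax Rebate: $228,200 is below the $232,400 cutoff, so the full $1,025 applies.
First-Time Homebuyer Credit: $228,200 is at or below the $252,700 threshold, so the full $9,625 applies.
Tuition Credit: $228,200 is $10,500 into a $15,000 phase-out range, leaving 4,500/15,000 of the credit: $10,690 × 4,500/15,000 = $3,207.
Total: $1,025 + $9,625 + $3,207 = $13,857.

$13,857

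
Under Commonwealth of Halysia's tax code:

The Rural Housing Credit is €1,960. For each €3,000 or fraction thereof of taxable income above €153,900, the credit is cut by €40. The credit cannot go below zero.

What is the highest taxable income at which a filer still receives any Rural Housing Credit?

€297,900

After 48 increments the reduction is 48 × €40 = €1,920, leaving €40; one more increment wipes it out. Increment 48 ends at excess 48 × €3,000 = €144,000, so the highest qualifying income is €153,900 + €144,000 = €297,900.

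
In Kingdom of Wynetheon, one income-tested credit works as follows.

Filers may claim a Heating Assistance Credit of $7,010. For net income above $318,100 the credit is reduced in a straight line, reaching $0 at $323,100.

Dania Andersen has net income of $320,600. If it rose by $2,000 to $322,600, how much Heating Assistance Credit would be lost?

$2,804

At $320,600 — $320,600 is $2,500 into a $5,000 phase-out range, leaving 2,500/5,000 of the credit: $7,010 × 2,500/5,000 = $3,505.
At $322,600 — $322,600 is $4,500 into a $5,000 phase-out range, leaving 500/5,000 of the credit: $7,010 × 500/5,000 = $701.
Lost: $3,505 − $701 = $2,804.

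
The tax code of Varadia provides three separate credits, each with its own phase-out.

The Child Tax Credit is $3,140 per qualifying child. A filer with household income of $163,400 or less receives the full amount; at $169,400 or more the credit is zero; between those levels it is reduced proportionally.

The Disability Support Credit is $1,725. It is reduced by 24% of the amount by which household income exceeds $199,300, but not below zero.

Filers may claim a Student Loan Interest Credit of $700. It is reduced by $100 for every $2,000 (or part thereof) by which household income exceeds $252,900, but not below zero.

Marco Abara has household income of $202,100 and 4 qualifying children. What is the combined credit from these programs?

$1,753

Child Tax Credit: base = 4 × $3,140 = $12,560. $202,100 is at or above $169,400, so the credit is $0.
Disability Support Credit: 24% of the $2,800 excess over $199,300 is $672; credit = $1,725 − $672 = $1,053.
Student Loan Interest Credit: $202,100 is at or below the $252,900 threshold, so the full $700 applies.
Total: $0 + $1,053 + $700 = $1,753.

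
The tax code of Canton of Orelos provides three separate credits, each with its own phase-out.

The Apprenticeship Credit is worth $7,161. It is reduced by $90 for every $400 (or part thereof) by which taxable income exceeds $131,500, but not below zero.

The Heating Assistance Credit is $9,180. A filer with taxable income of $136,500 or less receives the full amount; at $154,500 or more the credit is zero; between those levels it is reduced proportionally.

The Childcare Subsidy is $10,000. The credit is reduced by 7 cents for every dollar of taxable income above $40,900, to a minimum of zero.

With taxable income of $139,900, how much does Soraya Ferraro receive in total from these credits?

Apprenticeship Credit: income exceeds $131,500 by $8,400, which is 21 full-or-partial $400 increments; reduction = 21 × $90 = $1,890, leaving $5,271.
Heating Assistance Credit: $139,900 is $3,400 into a $18,000 phase-out range, leaving 14,600/18,000 of the credit: $9,180 × 14,600/18,000 = $7,446.
Childcare Subsidy: 7% of the $99,000 excess over $40,900 is $6,930; credit = $10,000 − $6,930 = $3,070.
Total: $5,271 + $7,446 + $3,070 = $15,787.

$15,787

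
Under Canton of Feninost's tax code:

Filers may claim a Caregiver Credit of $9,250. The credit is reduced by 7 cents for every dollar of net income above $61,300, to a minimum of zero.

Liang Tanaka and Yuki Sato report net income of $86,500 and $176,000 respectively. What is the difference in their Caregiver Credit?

Liang ($86,500): Caregiver Credit: 7% of the $25,200 excess over $61,300 is $1,764; credit = $9,250 − $1,764 = $7,486.
Yuki ($176,000): Caregiver Credit: 7% of the $114,700 excess over $61,300 is $8,029; credit = $9,250 − $8,029 = $1,221.
Difference: |$7,486 − $1,221| = $6,265.

$6,265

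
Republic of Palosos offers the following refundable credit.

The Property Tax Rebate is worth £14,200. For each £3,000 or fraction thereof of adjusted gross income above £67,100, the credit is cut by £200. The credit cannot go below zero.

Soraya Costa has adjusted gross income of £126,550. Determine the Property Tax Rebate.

£10,200

Property Tax Rebate: income exceeds £67,100 by £59,450, which is 20 full-or-partial £3,000 increments; reduction = 20 × £200 = £4,000, leaving £10,200.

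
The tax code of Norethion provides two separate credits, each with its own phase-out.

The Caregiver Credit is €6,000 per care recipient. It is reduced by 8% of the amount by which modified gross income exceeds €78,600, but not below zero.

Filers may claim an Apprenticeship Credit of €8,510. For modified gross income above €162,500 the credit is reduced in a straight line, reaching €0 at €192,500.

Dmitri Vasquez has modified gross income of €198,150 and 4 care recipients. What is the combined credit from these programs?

€14,436

Caregiver Credit: base = 4 × €6,000 = €24,000. 8% of the €119,550 excess over €78,600 is €9,564; credit = €24,000 − €9,564 = €14,436.
Apprenticeship Credit: €198,150 is at or above €192,500, so the credit is €0.
Total: €14,436 + €0 = €14,436.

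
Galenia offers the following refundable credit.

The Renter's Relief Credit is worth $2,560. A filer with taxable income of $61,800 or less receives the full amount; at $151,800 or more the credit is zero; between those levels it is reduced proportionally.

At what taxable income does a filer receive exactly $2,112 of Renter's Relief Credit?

$77,550

$2,112 is 2,112/2,560 of the full $2,560, so 448/2,560 of the $90,000 range has been used: income = $61,800 + $90,000 × 448/2,560 = $77,550.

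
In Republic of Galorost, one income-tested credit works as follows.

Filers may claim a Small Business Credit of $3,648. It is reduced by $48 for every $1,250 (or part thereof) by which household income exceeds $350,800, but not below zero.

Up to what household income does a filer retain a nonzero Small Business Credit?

After 75 increments the reduction is 75 × $48 = $3,600, leaving $48; one more increment wipes it out. Increment 75 ends at excess 75 × $1,250 = $93,750, so the highest qualifying income is $350,800 + $93,750 = $444,550.

$444,550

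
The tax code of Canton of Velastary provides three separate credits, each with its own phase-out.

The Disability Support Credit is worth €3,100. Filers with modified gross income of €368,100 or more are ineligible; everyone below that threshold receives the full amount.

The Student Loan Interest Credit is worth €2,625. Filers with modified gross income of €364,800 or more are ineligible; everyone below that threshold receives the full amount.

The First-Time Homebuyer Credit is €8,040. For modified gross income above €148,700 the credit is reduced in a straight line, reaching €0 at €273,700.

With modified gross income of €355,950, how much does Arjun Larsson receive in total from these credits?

Disability Support Credit: €355,950 is below the €368,100 cutoff, so the full €3,100 applies.
Student Loan Interest Credit: €355,950 is below the €364,800 cutoff, so the full €2,625 applies.
First-Time Homebuyer Credit: €355,950 is at or above €273,700, so the credit is €0.
Total: €3,100 + €2,625 + €0 = €5,725.

€5,725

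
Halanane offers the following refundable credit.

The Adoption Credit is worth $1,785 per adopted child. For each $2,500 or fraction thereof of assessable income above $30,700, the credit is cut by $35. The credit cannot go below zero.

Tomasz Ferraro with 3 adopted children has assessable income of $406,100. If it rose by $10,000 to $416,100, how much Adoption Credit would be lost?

At $406,100 — base = 3 × $1,785 = $5,355. income exceeds $30,700 by $375,400, which is 151 full-or-partial $2,500 increments; reduction = 151 × $35 = $5,285, leaving $70.
At $416,100 — base = 3 × $1,785 = $5,355. income exceeds $30,700 by $385,400 → 155 increments × $35 = $5,425 ≥ base, so the credit is $0.
Lost: $70 − $0 = $70.

$70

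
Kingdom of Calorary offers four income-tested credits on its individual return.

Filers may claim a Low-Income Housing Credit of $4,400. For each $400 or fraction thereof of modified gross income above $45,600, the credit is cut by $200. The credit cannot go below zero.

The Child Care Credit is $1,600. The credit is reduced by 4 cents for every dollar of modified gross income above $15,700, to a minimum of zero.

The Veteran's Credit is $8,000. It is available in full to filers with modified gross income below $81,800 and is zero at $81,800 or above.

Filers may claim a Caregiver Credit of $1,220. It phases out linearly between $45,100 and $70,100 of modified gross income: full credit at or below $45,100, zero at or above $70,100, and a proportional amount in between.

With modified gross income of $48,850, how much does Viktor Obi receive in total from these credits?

Low-Income Housing Credit: income exceeds $45,600 by $3,250, which is 9 full-or-partial $400 increments; reduction = 9 × $200 = $1,800, leaving $2,600.
Child Care Credit: 4% of the $33,150 excess over $15,700 is $1,326; credit = $1,600 − $1,326 = $274.
Veteran's Credit: $48,850 is below the $81,800 cutoff, so the full $8,000 applies.
Caregiver Credit: $48,850 is $3,750 into a $25,000 phase-out range, leaving 21,250/25,000 of the credit: $1,220 × 21,250/25,000 = $1,037.
Total: $2,600 + $274 + $8,000 + $1,037 = $11,911.

$11,911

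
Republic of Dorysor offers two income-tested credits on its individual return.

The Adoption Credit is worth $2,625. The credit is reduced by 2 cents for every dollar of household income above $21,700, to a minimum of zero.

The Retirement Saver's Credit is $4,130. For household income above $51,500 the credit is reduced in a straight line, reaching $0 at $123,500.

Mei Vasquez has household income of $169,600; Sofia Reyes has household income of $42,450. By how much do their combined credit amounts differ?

$6,340

Mei ($169,600): Adoption Credit: 2% of the $147,900 excess over $21,700 is $2,958 ≥ base, so the credit is $0. Retirement Saver's Credit: $169,600 is at or above $123,500, so the credit is $0. total $0 + $0 = $0
Sofia ($42,450): Adoption Credit: 2% of the $20,750 excess over $21,700 is $415; credit = $2,625 − $415 = $2,210. Retirement Saver's Credit: $42,450 is at or below the $51,500 threshold, so the full $4,130 applies. total $2,210 + $4,130 = $6,340
Difference: |$0 − $6,340| = $6,340.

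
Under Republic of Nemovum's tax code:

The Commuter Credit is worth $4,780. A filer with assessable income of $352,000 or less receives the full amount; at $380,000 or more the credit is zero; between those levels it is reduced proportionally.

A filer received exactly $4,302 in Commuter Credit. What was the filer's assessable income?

$354,800

$4,302 is 4,302/4,780 of the full $4,780, so 478/4,780 of the $28,000 range has been used: income = $352,000 + $28,000 × 478/4,780 = $354,800.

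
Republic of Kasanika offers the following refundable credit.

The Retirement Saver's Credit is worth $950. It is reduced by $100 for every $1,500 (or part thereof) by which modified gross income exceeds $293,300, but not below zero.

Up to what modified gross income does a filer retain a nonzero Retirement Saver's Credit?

After 9 increments the reduction is 9 × $100 = $900, leaving $50; one more increment wipes it out. Increment 9 ends at excess 9 × $1,500 = $13,500, so the highest qualifying income is $293,300 + $13,500 = $306,800.

$306,800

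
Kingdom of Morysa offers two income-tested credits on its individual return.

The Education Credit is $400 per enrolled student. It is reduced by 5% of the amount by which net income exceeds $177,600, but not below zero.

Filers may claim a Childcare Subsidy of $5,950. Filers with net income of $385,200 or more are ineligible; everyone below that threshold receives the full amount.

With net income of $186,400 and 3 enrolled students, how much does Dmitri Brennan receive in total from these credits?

Education Credit: base = 3 × $400 = $1,200. 5% of the $8,800 excess over $177,600 is $440; credit = $1,200 − $440 = $760.
Childcare Subsidy: $186,400 is below the $385,200 cutoff, so the full $5,950 applies.
Total: $760 + $5,950 = $6,710.

$6,710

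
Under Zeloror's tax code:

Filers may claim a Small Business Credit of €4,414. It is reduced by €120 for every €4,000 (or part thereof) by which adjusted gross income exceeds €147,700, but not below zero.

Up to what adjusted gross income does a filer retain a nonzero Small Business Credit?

€291,700

After 36 increments the reduction is 36 × €120 = €4,320, leaving €94; one more increment wipes it out. Increment 36 ends at excess 36 × €4,000 = €144,000, so the highest qualifying income is €147,700 + €144,000 = €291,700.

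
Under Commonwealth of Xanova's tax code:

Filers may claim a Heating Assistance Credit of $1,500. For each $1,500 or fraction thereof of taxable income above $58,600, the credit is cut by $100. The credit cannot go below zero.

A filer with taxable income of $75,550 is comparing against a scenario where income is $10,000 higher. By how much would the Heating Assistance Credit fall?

At $75,550 — income exceeds $58,600 by $16,950, which is 12 full-or-partial $1,500 increments; reduction = 12 × $100 = $1,200, leaving $300.
At $85,550 — income exceeds $58,600 by $26,950 → 18 increments × $100 = $1,800 ≥ base, so the credit is $0.
Lost: $300 − $0 = $300.

$300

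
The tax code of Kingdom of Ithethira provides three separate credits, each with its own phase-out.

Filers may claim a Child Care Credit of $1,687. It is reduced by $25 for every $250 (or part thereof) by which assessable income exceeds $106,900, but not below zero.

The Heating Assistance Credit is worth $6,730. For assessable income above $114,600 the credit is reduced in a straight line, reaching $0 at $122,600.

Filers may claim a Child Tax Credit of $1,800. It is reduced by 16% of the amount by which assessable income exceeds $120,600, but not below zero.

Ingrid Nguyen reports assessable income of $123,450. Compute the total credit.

Child Care Credit: income exceeds $106,900 by $16,550, which is 67 full-or-partial $250 increments; reduction = 67 × $25 = $1,675, leaving $12.
Heating Assistance Credit: $123,450 is at or above $122,600, so the credit is $0.
Child Tax Credit: 16% of the $2,850 excess over $120,600 is $456; credit = $1,800 − $456 = $1,344.
Total: $12 + $0 + $1,344 = $1,356.

$1,356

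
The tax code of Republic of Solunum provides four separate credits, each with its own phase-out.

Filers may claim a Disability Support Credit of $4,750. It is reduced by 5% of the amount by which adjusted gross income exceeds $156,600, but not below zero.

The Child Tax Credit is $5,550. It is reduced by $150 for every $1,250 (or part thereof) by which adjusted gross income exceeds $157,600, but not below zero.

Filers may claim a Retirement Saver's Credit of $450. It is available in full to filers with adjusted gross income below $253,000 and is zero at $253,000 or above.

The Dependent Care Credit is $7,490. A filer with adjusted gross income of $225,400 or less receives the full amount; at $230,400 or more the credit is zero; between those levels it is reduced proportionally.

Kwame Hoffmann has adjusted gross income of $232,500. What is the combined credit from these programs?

$1,405

Disability Support Credit: 5% of the $75,900 excess over $156,600 is $3,795; credit = $4,750 − $3,795 = $955.
Child Tax Credit: income exceeds $157,600 by $74,900 → 60 increments × $150 = $9,000 ≥ base, so the credit is $0.
Retirement Saver's Credit: $232,500 is below the $253,000 cutoff, so the full $450 applies.
Dependent Care Credit: $232,500 is at or above $230,400, so the credit is $0.
Total: $955 + $0 + $450 + $0 = $1,405.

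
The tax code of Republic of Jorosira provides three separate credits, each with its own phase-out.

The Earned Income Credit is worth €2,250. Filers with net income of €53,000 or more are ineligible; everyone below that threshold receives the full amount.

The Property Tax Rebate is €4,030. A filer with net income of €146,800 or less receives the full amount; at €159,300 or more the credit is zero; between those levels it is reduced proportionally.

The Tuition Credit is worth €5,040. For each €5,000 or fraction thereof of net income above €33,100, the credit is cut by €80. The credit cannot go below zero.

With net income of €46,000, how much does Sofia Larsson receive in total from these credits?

€11,080

Earned Income Credit: €46,000 is below the €53,000 cutoff, so the full €2,250 applies.
Property Tax Rebate: €46,000 is at or below the €146,800 threshold, so the full €4,030 applies.
Tuition Credit: income exceeds €33,100 by €12,900, which is 3 full-or-partial €5,000 increments; reduction = 3 × €80 = €240, leaving €4,800.
Total: €2,250 + €4,030 + €4,800 = €11,080.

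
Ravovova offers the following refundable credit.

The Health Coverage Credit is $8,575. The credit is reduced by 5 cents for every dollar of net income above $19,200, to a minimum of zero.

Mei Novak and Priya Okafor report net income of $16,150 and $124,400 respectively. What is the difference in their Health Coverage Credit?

$5,260

Mei ($16,150): Health Coverage Credit: $16,150 is at or below the $19,200 threshold, so the full $8,575 applies.
Priya ($124,400): Health Coverage Credit: 5% of the $105,200 excess over $19,200 is $5,260; credit = $8,575 − $5,260 = $3,315.
Difference: |$8,575 − $3,315| = $5,260.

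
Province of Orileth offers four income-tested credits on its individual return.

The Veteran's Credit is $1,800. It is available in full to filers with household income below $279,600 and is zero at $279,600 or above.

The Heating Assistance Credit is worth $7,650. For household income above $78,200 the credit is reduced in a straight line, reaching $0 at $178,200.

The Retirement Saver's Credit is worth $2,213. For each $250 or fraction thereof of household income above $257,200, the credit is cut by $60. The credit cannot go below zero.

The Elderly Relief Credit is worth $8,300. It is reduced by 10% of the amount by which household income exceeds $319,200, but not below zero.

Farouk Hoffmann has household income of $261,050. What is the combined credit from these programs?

$11,353

Veteran's Credit: $261,050 is below the $279,600 cutoff, so the full $1,800 applies.
Heating Assistance Credit: $261,050 is at or above $178,200, so the credit is $0.
Retirement Saver's Credit: income exceeds $257,200 by $3,850, which is 16 full-or-partial $250 increments; reduction = 16 × $60 = $960, leaving $1,253.
Elderly Relief Credit: $261,050 is at or below the $319,200 threshold, so the full $8,300 applies.
Total: $1,800 + $0 + $1,253 + $8,300 = $11,353.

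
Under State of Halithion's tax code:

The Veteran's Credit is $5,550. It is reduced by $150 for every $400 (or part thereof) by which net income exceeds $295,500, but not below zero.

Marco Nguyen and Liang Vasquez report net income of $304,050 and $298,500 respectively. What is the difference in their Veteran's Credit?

Marco ($304,050): Veteran's Credit: income exceeds $295,500 by $8,550, which is 22 full-or-partial $400 increments; reduction = 22 × $150 = $3,300, leaving $2,250.
Liang ($298,500): Veteran's Credit: income exceeds $295,500 by $3,000, which is 8 full-or-partial $400 increments; reduction = 8 × $150 = $1,200, leaving $4,350.
Difference: |$2,250 − $4,350| = $2,100.

$2,100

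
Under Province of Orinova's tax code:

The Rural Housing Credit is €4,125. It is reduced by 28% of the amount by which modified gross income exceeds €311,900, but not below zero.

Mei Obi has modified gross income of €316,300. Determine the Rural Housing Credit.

Rural Housing Credit: 28% of the €4,400 excess over €311,900 is €1,232; credit = €4,125 − €1,232 = €2,893.

€2,893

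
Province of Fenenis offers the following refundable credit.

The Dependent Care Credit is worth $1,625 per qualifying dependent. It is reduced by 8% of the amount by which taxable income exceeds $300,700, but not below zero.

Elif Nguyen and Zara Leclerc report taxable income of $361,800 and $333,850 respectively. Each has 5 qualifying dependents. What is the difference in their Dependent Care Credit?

Elif ($361,800): Dependent Care Credit: base = 5 × $1,625 = $8,125. 8% of the $61,100 excess over $300,700 is $4,888; credit = $8,125 − $4,888 = $3,237.
Zara ($333,850): Dependent Care Credit: base = 5 × $1,625 = $8,125. 8% of the $33,150 excess over $300,700 is $2,652; credit = $8,125 − $2,652 = $5,473.
Difference: |$3,237 − $5,473| = $2,236.

$2,236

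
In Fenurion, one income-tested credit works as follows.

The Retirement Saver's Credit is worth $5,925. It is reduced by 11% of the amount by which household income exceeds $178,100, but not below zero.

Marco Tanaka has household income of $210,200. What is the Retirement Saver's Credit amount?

Retirement Saver's Credit: 11% of the $32,100 excess over $178,100 is $3,531; credit = $5,925 − $3,531 = $2,394.

$2,394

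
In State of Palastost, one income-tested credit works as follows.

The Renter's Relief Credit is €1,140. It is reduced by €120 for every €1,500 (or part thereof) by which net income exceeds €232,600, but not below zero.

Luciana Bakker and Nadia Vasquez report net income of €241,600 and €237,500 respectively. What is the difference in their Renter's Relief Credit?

€240

Luciana (€241,600): Renter's Relief Credit: income exceeds €232,600 by €9,000, which is 6 full-or-partial €1,500 increments; reduction = 6 × €120 = €720, leaving €420.
Nadia (€237,500): Renter's Relief Credit: income exceeds €232,600 by €4,900, which is 4 full-or-partial €1,500 increments; reduction = 4 × €120 = €480, leaving €660.
Difference: |€420 − €660| = €240.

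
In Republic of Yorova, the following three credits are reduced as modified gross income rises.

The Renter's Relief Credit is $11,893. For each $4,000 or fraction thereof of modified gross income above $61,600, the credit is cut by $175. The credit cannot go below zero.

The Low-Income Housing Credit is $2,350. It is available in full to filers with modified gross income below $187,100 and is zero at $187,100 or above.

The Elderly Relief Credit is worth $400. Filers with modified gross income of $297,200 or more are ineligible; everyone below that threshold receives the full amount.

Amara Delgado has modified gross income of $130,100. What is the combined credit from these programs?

Renter's Relief Credit: income exceeds $61,600 by $68,500, which is 18 full-or-partial $4,000 increments; reduction = 18 × $175 = $3,150, leaving $8,743.
Low-Income Housing Credit: $130,100 is below the $187,100 cutoff, so the full $2,350 applies.
Elderly Relief Credit: $130,100 is below the $297,200 cutoff, so the full $400 applies.
Total: $8,743 + $2,350 + $400 = $11,493.

$11,493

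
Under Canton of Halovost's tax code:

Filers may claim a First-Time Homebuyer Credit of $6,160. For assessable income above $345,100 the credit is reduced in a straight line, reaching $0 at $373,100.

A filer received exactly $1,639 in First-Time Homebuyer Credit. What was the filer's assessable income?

$1,639 is 1,639/6,160 of the full $6,160, so 4,521/6,160 of the $28,000 range has been used: income = $345,100 + $28,000 × 4,521/6,160 = $365,650.

$365,650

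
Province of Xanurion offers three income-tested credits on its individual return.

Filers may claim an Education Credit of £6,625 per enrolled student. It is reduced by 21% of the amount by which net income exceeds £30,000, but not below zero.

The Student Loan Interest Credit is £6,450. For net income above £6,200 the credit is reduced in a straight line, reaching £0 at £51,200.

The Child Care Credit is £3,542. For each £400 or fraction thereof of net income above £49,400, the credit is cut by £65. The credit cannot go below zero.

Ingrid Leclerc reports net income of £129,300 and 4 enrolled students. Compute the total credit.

Education Credit: base = 4 × £6,625 = £26,500. 21% of the £99,300 excess over £30,000 is £20,853; credit = £26,500 − £20,853 = £5,647.
Student Loan Interest Credit: £129,300 is at or above £51,200, so the credit is £0.
Child Care Credit: income exceeds £49,400 by £79,900 → 200 increments × £65 = £13,000 ≥ base, so the credit is £0.
Total: £5,647 + £0 + £0 = £5,647.

£5,647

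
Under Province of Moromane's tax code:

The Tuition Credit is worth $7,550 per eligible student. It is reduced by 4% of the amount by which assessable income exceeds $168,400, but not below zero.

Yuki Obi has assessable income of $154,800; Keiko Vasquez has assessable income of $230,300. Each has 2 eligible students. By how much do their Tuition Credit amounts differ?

Yuki ($154,800): Tuition Credit: base = 2 × $7,550 = $15,100. $154,800 is at or below the $168,400 threshold, so the full $15,100 applies.
Keiko ($230,300): Tuition Credit: base = 2 × $7,550 = $15,100. 4% of the $61,900 excess over $168,400 is $2,476; credit = $15,100 − $2,476 = $12,624.
Difference: |$15,100 − $12,624| = $2,476.

$2,476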